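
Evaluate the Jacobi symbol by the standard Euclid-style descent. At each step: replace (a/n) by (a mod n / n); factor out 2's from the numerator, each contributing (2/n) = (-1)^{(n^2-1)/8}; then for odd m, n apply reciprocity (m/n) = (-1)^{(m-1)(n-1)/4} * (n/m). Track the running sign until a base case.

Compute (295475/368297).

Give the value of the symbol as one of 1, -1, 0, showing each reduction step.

0

flip (295475/368297) -> (368297/295475): both odd, 295475 mod 4 = 3, 368297 mod 4 = 1, so the flip contributes +1; sign now +1
(368297/295475): 368297 mod 295475 = 72822, so (368297/295475) = (72822/295475)
factor out 2^1: 72822 = 2^1·36411; with 295475 mod 8 = 3, (2/295475) = -1; sign now -1; continue with (36411/295475)
flip (36411/295475) -> (295475/36411): both odd, 36411 mod 4 = 3, 295475 mod 4 = 3, so the flip contributes -1; sign now +1
(295475/36411): 295475 mod 36411 = 4187, so (295475/36411) = (4187/36411)
flip (4187/36411) -> (36411/4187): both odd, 4187 mod 4 = 3, 36411 mod 4 = 3, so the flip contributes -1; sign now -1
(36411/4187): 36411 mod 4187 = 2915, so (36411/4187) = (2915/4187)
flip (2915/4187) -> (4187/2915): both odd, 2915 mod 4 = 3, 4187 mod 4 = 3, so the flip contributes -1; sign now +1
(4187/2915): 4187 mod 2915 = 1272, so (4187/2915) = (1272/2915)
factor out 2^3: 1272 = 2^3·159; with 2915 mod 8 = 3, (2/2915) = -1; sign now -1; continue with (159/2915)
flip (159/2915) -> (2915/159): both odd, 159 mod 4 = 3, 2915 mod 4 = 3, so the flip contributes -1; sign now +1
(2915/159): 2915 mod 159 = 53, so (2915/159) = (53/159)
flip (53/159) -> (159/53): both odd, 53 mod 4 = 1, 159 mod 4 = 3, so the flip contributes +1; sign now +1
(159/53): 159 mod 53 = 0, so (159/53) = (0/53)
reached (0/53); gcd(a, n) > 1, so (0/53) = 0 and the symbol is 0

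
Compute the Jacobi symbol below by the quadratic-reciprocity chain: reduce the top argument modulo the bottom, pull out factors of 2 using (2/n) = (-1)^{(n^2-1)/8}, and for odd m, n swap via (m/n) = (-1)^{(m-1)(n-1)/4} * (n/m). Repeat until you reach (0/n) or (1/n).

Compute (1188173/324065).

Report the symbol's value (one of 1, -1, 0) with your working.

0

(1188173/324065) = (215978/324065)   [reduce mod 324065]
215978 = 2^1·107989; (2/324065) = +1 since 324065 mod 8 = 1, so (215978/324065) = (+1)^1·(107989/324065); sign now +1
reciprocity: (107989/324065) = +1·(324065/107989) since 107989 mod 4 = 1, 324065 mod 4 = 1; sign now +1
(324065/107989) = (98/107989)   [reduce mod 107989]
98 = 2^1·49; (2/107989) = -1 since 107989 mod 8 = 5, so (98/107989) = (-1)^1·(49/107989); sign now -1
reciprocity: (49/107989) = +1·(107989/49) since 49 mod 4 = 1, 107989 mod 4 = 1; sign now -1
(107989/49) = (42/49)   [reduce mod 49]
42 = 2^1·21; (2/49) = +1 since 49 mod 8 = 1, so (42/49) = (+1)^1·(21/49); sign now -1
reciprocity: (21/49) = +1·(49/21) since 21 mod 4 = 1, 49 mod 4 = 1; sign now -1
(49/21) = (7/21)   [reduce mod 21]
reciprocity: (7/21) = +1·(21/7) since 7 mod 4 = 3, 21 mod 4 = 1; sign now -1
(21/7) = (0/7)   [reduce mod 7]
(0/7) = 0   [gcd(a, n) > 1]; final value = 0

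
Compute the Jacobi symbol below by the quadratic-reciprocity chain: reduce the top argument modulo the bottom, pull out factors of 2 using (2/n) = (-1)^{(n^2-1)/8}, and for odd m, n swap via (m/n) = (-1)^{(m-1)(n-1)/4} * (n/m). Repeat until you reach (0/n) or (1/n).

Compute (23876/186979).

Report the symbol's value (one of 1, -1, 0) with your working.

-1

factor out 2^2: 23876 = 2^2·5969; with 186979 mod 8 = 3, (2/186979) = -1; sign now +1; continue with (5969/186979)
flip (5969/186979) -> (186979/5969): both odd, 5969 mod 4 = 1, 186979 mod 4 = 3, so the flip contributes +1; sign now +1
(186979/5969): 186979 mod 5969 = 1940, so (186979/5969) = (1940/5969)
factor out 2^2: 1940 = 2^2·485; with 5969 mod 8 = 1, (2/5969) = +1; sign now +1; continue with (485/5969)
flip (485/5969) -> (5969/485): both odd, 485 mod 4 = 1, 5969 mod 4 = 1, so the flip contributes +1; sign now +1
(5969/485): 5969 mod 485 = 149, so (5969/485) = (149/485)
flip (149/485) -> (485/149): both odd, 149 mod 4 = 1, 485 mod 4 = 1, so the flip contributes +1; sign now +1
(485/149): 485 mod 149 = 38, so (485/149) = (38/149)
factor out 2^1: 38 = 2^1·19; with 149 mod 8 = 5, (2/149) = -1; sign now -1; continue with (19/149)
flip (19/149) -> (149/19): both odd, 19 mod 4 = 3, 149 mod 4 = 1, so the flip contributes +1; sign now -1
(149/19): 149 mod 19 = 16, so (149/19) = (16/19)
factor out 2^4: 16 = 2^4·1; with 19 mod 8 = 3, (2/19) = -1; sign now -1; continue with (1/19)
reached (1/19) = 1, so the symbol is -1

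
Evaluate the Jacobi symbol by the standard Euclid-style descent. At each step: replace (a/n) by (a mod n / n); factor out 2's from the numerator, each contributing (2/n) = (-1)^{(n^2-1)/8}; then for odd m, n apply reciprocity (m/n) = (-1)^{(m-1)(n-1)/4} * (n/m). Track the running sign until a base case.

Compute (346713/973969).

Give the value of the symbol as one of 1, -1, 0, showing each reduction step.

flip (346713/973969) -> (973969/346713): both odd, 346713 mod 4 = 1, 973969 mod 4 = 1, so the flip contributes +1; sign now +1
(973969/346713): 973969 mod 346713 = 280543, so (973969/346713) = (280543/346713)
flip (280543/346713) -> (346713/280543): both odd, 280543 mod 4 = 3, 346713 mod 4 = 1, so the flip contributes +1; sign now +1
(346713/280543): 346713 mod 280543 = 66170, so (346713/280543) = (66170/280543)
factor out 2^1: 66170 = 2^1·33085; with 280543 mod 8 = 7, (2/280543) = +1; sign now +1; continue with (33085/280543)
flip (33085/280543) -> (280543/33085): both odd, 33085 mod 4 = 1, 280543 mod 4 = 3, so the flip contributes +1; sign now +1
(280543/33085): 280543 mod 33085 = 15863, so (280543/33085) = (15863/33085)
flip (15863/33085) -> (33085/15863): both odd, 15863 mod 4 = 3, 33085 mod 4 = 1, so the flip contributes +1; sign now +1
(33085/15863): 33085 mod 15863 = 1359, so (33085/15863) = (1359/15863)
flip (1359/15863) -> (15863/1359): both odd, 1359 mod 4 = 3, 15863 mod 4 = 3, so the flip contributes -1; sign now -1
(15863/1359): 15863 mod 1359 = 914, so (15863/1359) = (914/1359)
factor out 2^1: 914 = 2^1·457; with 1359 mod 8 = 7, (2/1359) = +1; sign now -1; continue with (457/1359)
flip (457/1359) -> (1359/457): both odd, 457 mod 4 = 1, 1359 mod 4 = 3, so the flip contributes +1; sign now -1
(1359/457): 1359 mod 457 = 445, so (1359/457) = (445/457)
flip (445/457) -> (457/445): both odd, 445 mod 4 = 1, 457 mod 4 = 1, so the flip contributes +1; sign now -1
(457/445): 457 mod 445 = 12, so (457/445) = (12/445)
factor out 2^2: 12 = 2^2·3; with 445 mod 8 = 5, (2/445) = -1; sign now -1; continue with (3/445)
flip (3/445) -> (445/3): both odd, 3 mod 4 = 3, 445 mod 4 = 1, so the flip contributes +1; sign now -1
(445/3): 445 mod 3 = 1, so (445/3) = (1/3)
reached (1/3) = 1, so the symbol is -1

-1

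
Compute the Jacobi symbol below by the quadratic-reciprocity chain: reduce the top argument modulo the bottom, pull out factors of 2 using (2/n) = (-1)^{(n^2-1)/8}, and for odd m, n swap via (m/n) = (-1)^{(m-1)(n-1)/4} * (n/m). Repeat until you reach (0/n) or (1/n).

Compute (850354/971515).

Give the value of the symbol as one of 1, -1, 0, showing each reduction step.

factor out 2^1: 850354 = 2^1·425177; with 971515 mod 8 = 3, (2/971515) = -1; sign now -1; continue with (425177/971515)
flip (425177/971515) -> (971515/425177): both odd, 425177 mod 4 = 1, 971515 mod 4 = 3, so the flip contributes +1; sign now -1
(971515/425177): 971515 mod 425177 = 121161, so (971515/425177) = (121161/425177)
flip (121161/425177) -> (425177/121161): both odd, 121161 mod 4 = 1, 425177 mod 4 = 1, so the flip contributes +1; sign now -1
(425177/121161): 425177 mod 121161 = 61694, so (425177/121161) = (61694/121161)
factor out 2^1: 61694 = 2^1·30847; with 121161 mod 8 = 1, (2/121161) = +1; sign now -1; continue with (30847/121161)
flip (30847/121161) -> (121161/30847): both odd, 30847 mod 4 = 3, 121161 mod 4 = 1, so the flip contributes +1; sign now -1
(121161/30847): 121161 mod 30847 = 28620, so (121161/30847) = (28620/30847)
factor out 2^2: 28620 = 2^2·7155; with 30847 mod 8 = 7, (2/30847) = +1; sign now -1; continue with (7155/30847)
flip (7155/30847) -> (30847/7155): both odd, 7155 mod 4 = 3, 30847 mod 4 = 3, so the flip contributes -1; sign now +1
(30847/7155): 30847 mod 7155 = 2227, so (30847/7155) = (2227/7155)
flip (2227/7155) -> (7155/2227): both odd, 2227 mod 4 = 3, 7155 mod 4 = 3, so the flip contributes -1; sign now -1
(7155/2227): 7155 mod 2227 = 474, so (7155/2227) = (474/2227)
factor out 2^1: 474 = 2^1·237; with 2227 mod 8 = 3, (2/2227) = -1; sign now +1; continue with (237/2227)
flip (237/2227) -> (2227/237): both odd, 237 mod 4 = 1, 2227 mod 4 = 3, so the flip contributes +1; sign now +1
(2227/237): 2227 mod 237 = 94, so (2227/237) = (94/237)
factor out 2^1: 94 = 2^1·47; with 237 mod 8 = 5, (2/237) = -1; sign now -1; continue with (47/237)
flip (47/237) -> (237/47): both odd, 47 mod 4 = 3, 237 mod 4 = 1, so the flip contributes +1; sign now -1
(237/47): 237 mod 47 = 2, so (237/47) = (2/47)
factor out 2^1: 2 = 2^1·1; with 47 mod 8 = 7, (2/47) = +1; sign now -1; continue with (1/47)
reached (1/47) = 1, so the symbol is -1

-1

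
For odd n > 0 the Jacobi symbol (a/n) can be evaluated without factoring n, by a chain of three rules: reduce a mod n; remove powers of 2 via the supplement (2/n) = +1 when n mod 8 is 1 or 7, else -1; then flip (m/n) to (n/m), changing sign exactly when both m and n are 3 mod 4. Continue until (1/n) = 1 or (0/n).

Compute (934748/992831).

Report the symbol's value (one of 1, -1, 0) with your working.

1

factor out 2^2: 934748 = 2^2·233687; with 992831 mod 8 = 7, (2/992831) = +1; sign now +1; continue with (233687/992831)
flip (233687/992831) -> (992831/233687): both odd, 233687 mod 4 = 3, 992831 mod 4 = 3, so the flip contributes -1; sign now -1
(992831/233687): 992831 mod 233687 = 58083, so (992831/233687) = (58083/233687)
flip (58083/233687) -> (233687/58083): both odd, 58083 mod 4 = 3, 233687 mod 4 = 3, so the flip contributes -1; sign now +1
(233687/58083): 233687 mod 58083 = 1355, so (233687/58083) = (1355/58083)
flip (1355/58083) -> (58083/1355): both odd, 1355 mod 4 = 3, 58083 mod 4 = 3, so the flip contributes -1; sign now -1
(58083/1355): 58083 mod 1355 = 1173, so (58083/1355) = (1173/1355)
flip (1173/1355) -> (1355/1173): both odd, 1173 mod 4 = 1, 1355 mod 4 = 3, so the flip contributes +1; sign now -1
(1355/1173): 1355 mod 1173 = 182, so (1355/1173) = (182/1173)
factor out 2^1: 182 = 2^1·91; with 1173 mod 8 = 5, (2/1173) = -1; sign now +1; continue with (91/1173)
flip (91/1173) -> (1173/91): both odd, 91 mod 4 = 3, 1173 mod 4 = 1, so the flip contributes +1; sign now +1
(1173/91): 1173 mod 91 = 81, so (1173/91) = (81/91)
flip (81/91) -> (91/81): both odd, 81 mod 4 = 1, 91 mod 4 = 3, so the flip contributes +1; sign now +1
(91/81): 91 mod 81 = 10, so (91/81) = (10/81)
factor out 2^1: 10 = 2^1·5; with 81 mod 8 = 1, (2/81) = +1; sign now +1; continue with (5/81)
flip (5/81) -> (81/5): both odd, 5 mod 4 = 1, 81 mod 4 = 1, so the flip contributes +1; sign now +1
(81/5): 81 mod 5 = 1, so (81/5) = (1/5)
reached (1/5) = 1, so the symbol is +1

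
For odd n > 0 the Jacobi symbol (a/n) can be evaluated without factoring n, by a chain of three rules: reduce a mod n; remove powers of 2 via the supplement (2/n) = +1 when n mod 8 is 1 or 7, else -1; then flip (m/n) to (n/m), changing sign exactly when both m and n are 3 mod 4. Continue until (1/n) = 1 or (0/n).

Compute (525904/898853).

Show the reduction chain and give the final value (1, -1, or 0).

factor out 2^4: 525904 = 2^4·32869; with 898853 mod 8 = 5, (2/898853) = -1; sign now +1; continue with (32869/898853)
flip (32869/898853) -> (898853/32869): both odd, 32869 mod 4 = 1, 898853 mod 4 = 1, so the flip contributes +1; sign now +1
(898853/32869): 898853 mod 32869 = 11390, so (898853/32869) = (11390/32869)
factor out 2^1: 11390 = 2^1·5695; with 32869 mod 8 = 5, (2/32869) = -1; sign now -1; continue with (5695/32869)
flip (5695/32869) -> (32869/5695): both odd, 5695 mod 4 = 3, 32869 mod 4 = 1, so the flip contributes +1; sign now -1
(32869/5695): 32869 mod 5695 = 4394, so (32869/5695) = (4394/5695)
factor out 2^1: 4394 = 2^1·2197; with 5695 mod 8 = 7, (2/5695) = +1; sign now -1; continue with (2197/5695)
flip (2197/5695) -> (5695/2197): both odd, 2197 mod 4 = 1, 5695 mod 4 = 3, so the flip contributes +1; sign now -1
(5695/2197): 5695 mod 2197 = 1301, so (5695/2197) = (1301/2197)
flip (1301/2197) -> (2197/1301): both odd, 1301 mod 4 = 1, 2197 mod 4 = 1, so the flip contributes +1; sign now -1
(2197/1301): 2197 mod 1301 = 896, so (2197/1301) = (896/1301)
factor out 2^7: 896 = 2^7·7; with 1301 mod 8 = 5, (2/1301) = -1; sign now +1; continue with (7/1301)
flip (7/1301) -> (1301/7): both odd, 7 mod 4 = 3, 1301 mod 4 = 1, so the flip contributes +1; sign now +1
(1301/7): 1301 mod 7 = 6, so (1301/7) = (6/7)
factor out 2^1: 6 = 2^1·3; with 7 mod 8 = 7, (2/7) = +1; sign now +1; continue with (3/7)
flip (3/7) -> (7/3): both odd, 3 mod 4 = 3, 7 mod 4 = 3, so the flip contributes -1; sign now -1
(7/3): 7 mod 3 = 1, so (7/3) = (1/3)
reached (1/3) = 1, so the symbol is -1

-1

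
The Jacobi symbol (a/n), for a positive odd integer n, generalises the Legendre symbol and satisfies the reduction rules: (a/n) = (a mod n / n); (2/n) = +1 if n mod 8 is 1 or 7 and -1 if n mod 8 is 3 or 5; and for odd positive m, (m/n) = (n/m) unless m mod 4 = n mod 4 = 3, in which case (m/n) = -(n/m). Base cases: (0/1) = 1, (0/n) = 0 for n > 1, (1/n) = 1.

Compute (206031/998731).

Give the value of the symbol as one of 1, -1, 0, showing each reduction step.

flip (206031/998731) -> (998731/206031): both odd, 206031 mod 4 = 3, 998731 mod 4 = 3, so the flip contributes -1; sign now -1
(998731/206031): 998731 mod 206031 = 174607, so (998731/206031) = (174607/206031)
flip (174607/206031) -> (206031/174607): both odd, 174607 mod 4 = 3, 206031 mod 4 = 3, so the flip contributes -1; sign now +1
(206031/174607): 206031 mod 174607 = 31424, so (206031/174607) = (31424/174607)
factor out 2^6: 31424 = 2^6·491; with 174607 mod 8 = 7, (2/174607) = +1; sign now +1; continue with (491/174607)
flip (491/174607) -> (174607/491): both odd, 491 mod 4 = 3, 174607 mod 4 = 3, so the flip contributes -1; sign now -1
(174607/491): 174607 mod 491 = 302, so (174607/491) = (302/491)
factor out 2^1: 302 = 2^1·151; with 491 mod 8 = 3, (2/491) = -1; sign now +1; continue with (151/491)
flip (151/491) -> (491/151): both odd, 151 mod 4 = 3, 491 mod 4 = 3, so the flip contributes -1; sign now -1
(491/151): 491 mod 151 = 38, so (491/151) = (38/151)
factor out 2^1: 38 = 2^1·19; with 151 mod 8 = 7, (2/151) = +1; sign now -1; continue with (19/151)
flip (19/151) -> (151/19): both odd, 19 mod 4 = 3, 151 mod 4 = 3, so the flip contributes -1; sign now +1
(151/19): 151 mod 19 = 18, so (151/19) = (18/19)
factor out 2^1: 18 = 2^1·9; with 19 mod 8 = 3, (2/19) = -1; sign now -1; continue with (9/19)
flip (9/19) -> (19/9): both odd, 9 mod 4 = 1, 19 mod 4 = 3, so the flip contributes +1; sign now -1
(19/9): 19 mod 9 = 1, so (19/9) = (1/9)
reached (1/9) = 1, so the symbol is -1

-1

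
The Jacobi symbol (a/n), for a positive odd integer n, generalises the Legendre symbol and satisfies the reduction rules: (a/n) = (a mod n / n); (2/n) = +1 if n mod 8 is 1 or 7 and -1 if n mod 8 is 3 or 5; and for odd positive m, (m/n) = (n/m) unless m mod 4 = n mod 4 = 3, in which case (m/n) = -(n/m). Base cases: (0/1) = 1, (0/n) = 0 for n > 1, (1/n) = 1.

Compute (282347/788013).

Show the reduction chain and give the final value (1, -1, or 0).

-1

reciprocity: (282347/788013) = +1·(788013/282347) since 282347 mod 4 = 3, 788013 mod 4 = 1; sign now +1
(788013/282347) = (223319/282347)   [reduce mod 282347]
reciprocity: (223319/282347) = -1·(282347/223319) since 223319 mod 4 = 3, 282347 mod 4 = 3; sign now -1
(282347/223319) = (59028/223319)   [reduce mod 223319]
59028 = 2^2·14757; (2/223319) = +1 since 223319 mod 8 = 7, so (59028/223319) = (+1)^2·(14757/223319); sign now -1
reciprocity: (14757/223319) = +1·(223319/14757) since 14757 mod 4 = 1, 223319 mod 4 = 3; sign now -1
(223319/14757) = (1964/14757)   [reduce mod 14757]
1964 = 2^2·491; (2/14757) = -1 since 14757 mod 8 = 5, so (1964/14757) = (-1)^2·(491/14757); sign now -1
reciprocity: (491/14757) = +1·(14757/491) since 491 mod 4 = 3, 14757 mod 4 = 1; sign now -1
(14757/491) = (27/491)   [reduce mod 491]
reciprocity: (27/491) = -1·(491/27) since 27 mod 4 = 3, 491 mod 4 = 3; sign now +1
(491/27) = (5/27)   [reduce mod 27]
reciprocity: (5/27) = +1·(27/5) since 5 mod 4 = 1, 27 mod 4 = 3; sign now +1
(27/5) = (2/5)   [reduce mod 5]
2 = 2^1·1; (2/5) = -1 since 5 mod 8 = 5, so (2/5) = (-1)^1·(1/5); sign now -1
(1/5) = 1; final value = sign = -1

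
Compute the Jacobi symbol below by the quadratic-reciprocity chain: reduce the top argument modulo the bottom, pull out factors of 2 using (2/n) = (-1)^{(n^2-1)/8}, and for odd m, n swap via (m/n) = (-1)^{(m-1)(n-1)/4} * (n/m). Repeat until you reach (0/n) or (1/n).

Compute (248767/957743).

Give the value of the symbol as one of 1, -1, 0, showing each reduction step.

reciprocity: (248767/957743) = -1·(957743/248767) since 248767 mod 4 = 3, 957743 mod 4 = 3; sign now -1
(957743/248767) = (211442/248767)   [reduce mod 248767]
211442 = 2^1·105721; (2/248767) = +1 since 248767 mod 8 = 7, so (211442/248767) = (+1)^1·(105721/248767); sign now -1
reciprocity: (105721/248767) = +1·(248767/105721) since 105721 mod 4 = 1, 248767 mod 4 = 3; sign now -1
(248767/105721) = (37325/105721)   [reduce mod 105721]
reciprocity: (37325/105721) = +1·(105721/37325) since 37325 mod 4 = 1, 105721 mod 4 = 1; sign now -1
(105721/37325) = (31071/37325)   [reduce mod 37325]
reciprocity: (31071/37325) = +1·(37325/31071) since 31071 mod 4 = 3, 37325 mod 4 = 1; sign now -1
(37325/31071) = (6254/31071)   [reduce mod 31071]
6254 = 2^1·3127; (2/31071) = +1 since 31071 mod 8 = 7, so (6254/31071) = (+1)^1·(3127/31071); sign now -1
reciprocity: (3127/31071) = -1·(31071/3127) since 3127 mod 4 = 3, 31071 mod 4 = 3; sign now +1
(31071/3127) = (2928/3127)   [reduce mod 3127]
2928 = 2^4·183; (2/3127) = +1 since 3127 mod 8 = 7, so (2928/3127) = (+1)^4·(183/3127); sign now +1
reciprocity: (183/3127) = -1·(3127/183) since 183 mod 4 = 3, 3127 mod 4 = 3; sign now -1
(3127/183) = (16/183)   [reduce mod 183]
16 = 2^4·1; (2/183) = +1 since 183 mod 8 = 7, so (16/183) = (+1)^4·(1/183); sign now -1
(1/183) = 1; final value = sign = -1

-1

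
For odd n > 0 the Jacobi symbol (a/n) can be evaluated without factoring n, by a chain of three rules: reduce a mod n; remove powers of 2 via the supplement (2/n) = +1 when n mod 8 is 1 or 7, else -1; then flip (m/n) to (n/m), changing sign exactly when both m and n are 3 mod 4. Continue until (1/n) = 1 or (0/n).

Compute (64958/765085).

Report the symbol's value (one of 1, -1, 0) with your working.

64958 = 2^1·32479; (2/765085) = -1 since 765085 mod 8 = 5, so (64958/765085) = (-1)^1·(32479/765085); sign now -1
reciprocity: (32479/765085) = +1·(765085/32479) since 32479 mod 4 = 3, 765085 mod 4 = 1; sign now -1
(765085/32479) = (18068/32479)   [reduce mod 32479]
18068 = 2^2·4517; (2/32479) = +1 since 32479 mod 8 = 7, so (18068/32479) = (+1)^2·(4517/32479); sign now -1
reciprocity: (4517/32479) = +1·(32479/4517) since 4517 mod 4 = 1, 32479 mod 4 = 3; sign now -1
(32479/4517) = (860/4517)   [reduce mod 4517]
860 = 2^2·215; (2/4517) = -1 since 4517 mod 8 = 5, so (860/4517) = (-1)^2·(215/4517); sign now -1
reciprocity: (215/4517) = +1·(4517/215) since 215 mod 4 = 3, 4517 mod 4 = 1; sign now -1
(4517/215) = (2/215)   [reduce mod 215]
2 = 2^1·1; (2/215) = +1 since 215 mod 8 = 7, so (2/215) = (+1)^1·(1/215); sign now -1
(1/215) = 1; final value = sign = -1

-1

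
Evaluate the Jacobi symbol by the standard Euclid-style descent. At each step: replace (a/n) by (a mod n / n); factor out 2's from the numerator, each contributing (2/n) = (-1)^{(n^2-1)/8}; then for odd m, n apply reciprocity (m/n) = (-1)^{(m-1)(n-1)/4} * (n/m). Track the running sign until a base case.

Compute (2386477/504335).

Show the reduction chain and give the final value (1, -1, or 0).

-1

(2386477/504335) = (369137/504335)   [reduce mod 504335]
reciprocity: (369137/504335) = +1·(504335/369137) since 369137 mod 4 = 1, 504335 mod 4 = 3; sign now +1
(504335/369137) = (135198/369137)   [reduce mod 369137]
135198 = 2^1·67599; (2/369137) = +1 since 369137 mod 8 = 1, so (135198/369137) = (+1)^1·(67599/369137); sign now +1
reciprocity: (67599/369137) = +1·(369137/67599) since 67599 mod 4 = 3, 369137 mod 4 = 1; sign now +1
(369137/67599) = (31142/67599)   [reduce mod 67599]
31142 = 2^1·15571; (2/67599) = +1 since 67599 mod 8 = 7, so (31142/67599) = (+1)^1·(15571/67599); sign now +1
reciprocity: (15571/67599) = -1·(67599/15571) since 15571 mod 4 = 3, 67599 mod 4 = 3; sign now -1
(67599/15571) = (5315/15571)   [reduce mod 15571]
reciprocity: (5315/15571) = -1·(15571/5315) since 5315 mod 4 = 3, 15571 mod 4 = 3; sign now +1
(15571/5315) = (4941/5315)   [reduce mod 5315]
reciprocity: (4941/5315) = +1·(5315/4941) since 4941 mod 4 = 1, 5315 mod 4 = 3; sign now +1
(5315/4941) = (374/4941)   [reduce mod 4941]
374 = 2^1·187; (2/4941) = -1 since 4941 mod 8 = 5, so (374/4941) = (-1)^1·(187/4941); sign now -1
reciprocity: (187/4941) = +1·(4941/187) since 187 mod 4 = 3, 4941 mod 4 = 1; sign now -1
(4941/187) = (79/187)   [reduce mod 187]
reciprocity: (79/187) = -1·(187/79) since 79 mod 4 = 3, 187 mod 4 = 3; sign now +1
(187/79) = (29/79)   [reduce mod 79]
reciprocity: (29/79) = +1·(79/29) since 29 mod 4 = 1, 79 mod 4 = 3; sign now +1
(79/29) = (21/29)   [reduce mod 29]
reciprocity: (21/29) = +1·(29/21) since 21 mod 4 = 1, 29 mod 4 = 1; sign now +1
(29/21) = (8/21)   [reduce mod 21]
8 = 2^3·1; (2/21) = -1 since 21 mod 8 = 5, so (8/21) = (-1)^3·(1/21); sign now -1
(1/21) = 1; final value = sign = -1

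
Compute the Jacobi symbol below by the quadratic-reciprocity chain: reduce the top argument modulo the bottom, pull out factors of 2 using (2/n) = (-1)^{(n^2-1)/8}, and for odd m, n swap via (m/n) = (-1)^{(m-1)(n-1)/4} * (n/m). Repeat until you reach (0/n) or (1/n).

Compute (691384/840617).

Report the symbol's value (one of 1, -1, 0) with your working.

691384 = 2^3·86423; (2/840617) = +1 since 840617 mod 8 = 1, so (691384/840617) = (+1)^3·(86423/840617); sign now +1
reciprocity: (86423/840617) = +1·(840617/86423) since 86423 mod 4 = 3, 840617 mod 4 = 1; sign now +1
(840617/86423) = (62810/86423)   [reduce mod 86423]
62810 = 2^1·31405; (2/86423) = +1 since 86423 mod 8 = 7, so (62810/86423) = (+1)^1·(31405/86423); sign now +1
reciprocity: (31405/86423) = +1·(86423/31405) since 31405 mod 4 = 1, 86423 mod 4 = 3; sign now +1
(86423/31405) = (23613/31405)   [reduce mod 31405]
reciprocity: (23613/31405) = +1·(31405/23613) since 23613 mod 4 = 1, 31405 mod 4 = 1; sign now +1
(31405/23613) = (7792/23613)   [reduce mod 23613]
7792 = 2^4·487; (2/23613) = -1 since 23613 mod 8 = 5, so (7792/23613) = (-1)^4·(487/23613); sign now +1
reciprocity: (487/23613) = +1·(23613/487) since 487 mod 4 = 3, 23613 mod 4 = 1; sign now +1
(23613/487) = (237/487)   [reduce mod 487]
reciprocity: (237/487) = +1·(487/237) since 237 mod 4 = 1, 487 mod 4 = 3; sign now +1
(487/237) = (13/237)   [reduce mod 237]
reciprocity: (13/237) = +1·(237/13) since 13 mod 4 = 1, 237 mod 4 = 1; sign now +1
(237/13) = (3/13)   [reduce mod 13]
reciprocity: (3/13) = +1·(13/3) since 3 mod 4 = 3, 13 mod 4 = 1; sign now +1
(13/3) = (1/3)   [reduce mod 3]
(1/3) = 1; final value = sign = +1

1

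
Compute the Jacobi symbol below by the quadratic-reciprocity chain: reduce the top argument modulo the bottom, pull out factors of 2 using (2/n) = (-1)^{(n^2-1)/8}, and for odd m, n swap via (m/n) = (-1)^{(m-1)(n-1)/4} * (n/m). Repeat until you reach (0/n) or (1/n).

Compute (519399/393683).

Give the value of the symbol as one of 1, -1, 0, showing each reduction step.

(519399/393683): 519399 mod 393683 = 125716, so (519399/393683) = (125716/393683)
factor out 2^2: 125716 = 2^2·31429; with 393683 mod 8 = 3, (2/393683) = -1; sign now +1; continue with (31429/393683)
flip (31429/393683) -> (393683/31429): both odd, 31429 mod 4 = 1, 393683 mod 4 = 3, so the flip contributes +1; sign now +1
(393683/31429): 393683 mod 31429 = 16535, so (393683/31429) = (16535/31429)
flip (16535/31429) -> (31429/16535): both odd, 16535 mod 4 = 3, 31429 mod 4 = 1, so the flip contributes +1; sign now +1
(31429/16535): 31429 mod 16535 = 14894, so (31429/16535) = (14894/16535)
factor out 2^1: 14894 = 2^1·7447; with 16535 mod 8 = 7, (2/16535) = +1; sign now +1; continue with (7447/16535)
flip (7447/16535) -> (16535/7447): both odd, 7447 mod 4 = 3, 16535 mod 4 = 3, so the flip contributes -1; sign now -1
(16535/7447): 16535 mod 7447 = 1641, so (16535/7447) = (1641/7447)
flip (1641/7447) -> (7447/1641): both odd, 1641 mod 4 = 1, 7447 mod 4 = 3, so the flip contributes +1; sign now -1
(7447/1641): 7447 mod 1641 = 883, so (7447/1641) = (883/1641)
flip (883/1641) -> (1641/883): both odd, 883 mod 4 = 3, 1641 mod 4 = 1, so the flip contributes +1; sign now -1
(1641/883): 1641 mod 883 = 758, so (1641/883) = (758/883)
factor out 2^1: 758 = 2^1·379; with 883 mod 8 = 3, (2/883) = -1; sign now +1; continue with (379/883)
flip (379/883) -> (883/379): both odd, 379 mod 4 = 3, 883 mod 4 = 3, so the flip contributes -1; sign now -1
(883/379): 883 mod 379 = 125, so (883/379) = (125/379)
flip (125/379) -> (379/125): both odd, 125 mod 4 = 1, 379 mod 4 = 3, so the flip contributes +1; sign now -1
(379/125): 379 mod 125 = 4, so (379/125) = (4/125)
factor out 2^2: 4 = 2^2·1; with 125 mod 8 = 5, (2/125) = -1; sign now -1; continue with (1/125)
reached (1/125) = 1, so the symbol is -1

-1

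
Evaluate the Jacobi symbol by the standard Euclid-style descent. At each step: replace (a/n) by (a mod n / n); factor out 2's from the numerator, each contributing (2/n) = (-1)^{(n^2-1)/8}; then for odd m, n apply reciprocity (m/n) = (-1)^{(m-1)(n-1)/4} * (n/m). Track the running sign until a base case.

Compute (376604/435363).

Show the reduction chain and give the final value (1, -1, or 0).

376604 = 2^2·94151; (2/435363) = -1 since 435363 mod 8 = 3, so (376604/435363) = (-1)^2·(94151/435363); sign now +1
reciprocity: (94151/435363) = -1·(435363/94151) since 94151 mod 4 = 3, 435363 mod 4 = 3; sign now -1
(435363/94151) = (58759/94151)   [reduce mod 94151]
reciprocity: (58759/94151) = -1·(94151/58759) since 58759 mod 4 = 3, 94151 mod 4 = 3; sign now +1
(94151/58759) = (35392/58759)   [reduce mod 58759]
35392 = 2^6·553; (2/58759) = +1 since 58759 mod 8 = 7, so (35392/58759) = (+1)^6·(553/58759); sign now +1
reciprocity: (553/58759) = +1·(58759/553) since 553 mod 4 = 1, 58759 mod 4 = 3; sign now +1
(58759/553) = (141/553)   [reduce mod 553]
reciprocity: (141/553) = +1·(553/141) since 141 mod 4 = 1, 553 mod 4 = 1; sign now +1
(553/141) = (130/141)   [reduce mod 141]
130 = 2^1·65; (2/141) = -1 since 141 mod 8 = 5, so (130/141) = (-1)^1·(65/141); sign now -1
reciprocity: (65/141) = +1·(141/65) since 65 mod 4 = 1, 141 mod 4 = 1; sign now -1
(141/65) = (11/65)   [reduce mod 65]
reciprocity: (11/65) = +1·(65/11) since 11 mod 4 = 3, 65 mod 4 = 1; sign now -1
(65/11) = (10/11)   [reduce mod 11]
10 = 2^1·5; (2/11) = -1 since 11 mod 8 = 3, so (10/11) = (-1)^1·(5/11); sign now +1
reciprocity: (5/11) = +1·(11/5) since 5 mod 4 = 1, 11 mod 4 = 3; sign now +1
(11/5) = (1/5)   [reduce mod 5]
(1/5) = 1; final value = sign = +1

1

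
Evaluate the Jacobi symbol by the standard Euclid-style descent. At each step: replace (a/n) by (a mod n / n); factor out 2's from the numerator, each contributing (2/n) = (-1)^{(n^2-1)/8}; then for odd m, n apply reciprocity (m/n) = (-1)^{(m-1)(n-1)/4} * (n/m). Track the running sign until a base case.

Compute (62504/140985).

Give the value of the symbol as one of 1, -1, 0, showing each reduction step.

factor out 2^3: 62504 = 2^3·7813; with 140985 mod 8 = 1, (2/140985) = +1; sign now +1; continue with (7813/140985)
flip (7813/140985) -> (140985/7813): both odd, 7813 mod 4 = 1, 140985 mod 4 = 1, so the flip contributes +1; sign now +1
(140985/7813): 140985 mod 7813 = 351, so (140985/7813) = (351/7813)
flip (351/7813) -> (7813/351): both odd, 351 mod 4 = 3, 7813 mod 4 = 1, so the flip contributes +1; sign now +1
(7813/351): 7813 mod 351 = 91, so (7813/351) = (91/351)
flip (91/351) -> (351/91): both odd, 91 mod 4 = 3, 351 mod 4 = 3, so the flip contributes -1; sign now -1
(351/91): 351 mod 91 = 78, so (351/91) = (78/91)
factor out 2^1: 78 = 2^1·39; with 91 mod 8 = 3, (2/91) = -1; sign now +1; continue with (39/91)
flip (39/91) -> (91/39): both odd, 39 mod 4 = 3, 91 mod 4 = 3, so the flip contributes -1; sign now -1
(91/39): 91 mod 39 = 13, so (91/39) = (13/39)
flip (13/39) -> (39/13): both odd, 13 mod 4 = 1, 39 mod 4 = 3, so the flip contributes +1; sign now -1
(39/13): 39 mod 13 = 0, so (39/13) = (0/13)
reached (0/13); gcd(a, n) > 1, so (0/13) = 0 and the symbol is 0

0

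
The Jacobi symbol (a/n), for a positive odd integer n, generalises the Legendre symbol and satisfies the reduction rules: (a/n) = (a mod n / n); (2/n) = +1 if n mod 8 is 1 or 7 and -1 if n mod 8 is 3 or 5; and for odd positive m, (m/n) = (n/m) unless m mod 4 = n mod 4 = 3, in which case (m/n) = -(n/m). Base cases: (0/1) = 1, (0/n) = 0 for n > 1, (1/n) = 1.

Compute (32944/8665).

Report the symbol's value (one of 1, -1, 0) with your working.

(32944/8665): 32944 mod 8665 = 6949, so (32944/8665) = (6949/8665)
flip (6949/8665) -> (8665/6949): both odd, 6949 mod 4 = 1, 8665 mod 4 = 1, so the flip contributes +1; sign now +1
(8665/6949): 8665 mod 6949 = 1716, so (8665/6949) = (1716/6949)
factor out 2^2: 1716 = 2^2·429; with 6949 mod 8 = 5, (2/6949) = -1; sign now +1; continue with (429/6949)
flip (429/6949) -> (6949/429): both odd, 429 mod 4 = 1, 6949 mod 4 = 1, so the flip contributes +1; sign now +1
(6949/429): 6949 mod 429 = 85, so (6949/429) = (85/429)
flip (85/429) -> (429/85): both odd, 85 mod 4 = 1, 429 mod 4 = 1, so the flip contributes +1; sign now +1
(429/85): 429 mod 85 = 4, so (429/85) = (4/85)
factor out 2^2: 4 = 2^2·1; with 85 mod 8 = 5, (2/85) = -1; sign now +1; continue with (1/85)
reached (1/85) = 1, so the symbol is +1

1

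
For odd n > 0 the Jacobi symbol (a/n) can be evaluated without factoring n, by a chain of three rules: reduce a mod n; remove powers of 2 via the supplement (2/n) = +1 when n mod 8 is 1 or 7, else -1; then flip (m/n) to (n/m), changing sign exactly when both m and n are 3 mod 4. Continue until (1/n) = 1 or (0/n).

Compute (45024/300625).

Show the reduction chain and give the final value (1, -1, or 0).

1

factor out 2^5: 45024 = 2^5·1407; with 300625 mod 8 = 1, (2/300625) = +1; sign now +1; continue with (1407/300625)
flip (1407/300625) -> (300625/1407): both odd, 1407 mod 4 = 3, 300625 mod 4 = 1, so the flip contributes +1; sign now +1
(300625/1407): 300625 mod 1407 = 934, so (300625/1407) = (934/1407)
factor out 2^1: 934 = 2^1·467; with 1407 mod 8 = 7, (2/1407) = +1; sign now +1; continue with (467/1407)
flip (467/1407) -> (1407/467): both odd, 467 mod 4 = 3, 1407 mod 4 = 3, so the flip contributes -1; sign now -1
(1407/467): 1407 mod 467 = 6, so (1407/467) = (6/467)
factor out 2^1: 6 = 2^1·3; with 467 mod 8 = 3, (2/467) = -1; sign now +1; continue with (3/467)
flip (3/467) -> (467/3): both odd, 3 mod 4 = 3, 467 mod 4 = 3, so the flip contributes -1; sign now -1
(467/3): 467 mod 3 = 2, so (467/3) = (2/3)
factor out 2^1: 2 = 2^1·1; with 3 mod 8 = 3, (2/3) = -1; sign now +1; continue with (1/3)
reached (1/3) = 1, so the symbol is +1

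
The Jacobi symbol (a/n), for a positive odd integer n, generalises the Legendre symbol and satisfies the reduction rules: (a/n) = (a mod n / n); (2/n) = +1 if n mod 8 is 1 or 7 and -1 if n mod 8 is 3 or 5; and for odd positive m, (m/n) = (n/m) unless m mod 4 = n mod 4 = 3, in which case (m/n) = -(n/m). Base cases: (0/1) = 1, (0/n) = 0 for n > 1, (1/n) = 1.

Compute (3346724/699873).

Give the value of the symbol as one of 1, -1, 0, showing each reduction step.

(3346724/699873) = (547232/699873)   [reduce mod 699873]
547232 = 2^5·17101; (2/699873) = +1 since 699873 mod 8 = 1, so (547232/699873) = (+1)^5·(17101/699873); sign now +1
reciprocity: (17101/699873) = +1·(699873/17101) since 17101 mod 4 = 1, 699873 mod 4 = 1; sign now +1
(699873/17101) = (15833/17101)   [reduce mod 17101]
reciprocity: (15833/17101) = +1·(17101/15833) since 15833 mod 4 = 1, 17101 mod 4 = 1; sign now +1
(17101/15833) = (1268/15833)   [reduce mod 15833]
1268 = 2^2·317; (2/15833) = +1 since 15833 mod 8 = 1, so (1268/15833) = (+1)^2·(317/15833); sign now +1
reciprocity: (317/15833) = +1·(15833/317) since 317 mod 4 = 1, 15833 mod 4 = 1; sign now +1
(15833/317) = (300/317)   [reduce mod 317]
300 = 2^2·75; (2/317) = -1 since 317 mod 8 = 5, so (300/317) = (-1)^2·(75/317); sign now +1
reciprocity: (75/317) = +1·(317/75) since 75 mod 4 = 3, 317 mod 4 = 1; sign now +1
(317/75) = (17/75)   [reduce mod 75]
reciprocity: (17/75) = +1·(75/17) since 17 mod 4 = 1, 75 mod 4 = 3; sign now +1
(75/17) = (7/17)   [reduce mod 17]
reciprocity: (7/17) = +1·(17/7) since 7 mod 4 = 3, 17 mod 4 = 1; sign now +1
(17/7) = (3/7)   [reduce mod 7]
reciprocity: (3/7) = -1·(7/3) since 3 mod 4 = 3, 7 mod 4 = 3; sign now -1
(7/3) = (1/3)   [reduce mod 3]
(1/3) = 1; final value = sign = -1

-1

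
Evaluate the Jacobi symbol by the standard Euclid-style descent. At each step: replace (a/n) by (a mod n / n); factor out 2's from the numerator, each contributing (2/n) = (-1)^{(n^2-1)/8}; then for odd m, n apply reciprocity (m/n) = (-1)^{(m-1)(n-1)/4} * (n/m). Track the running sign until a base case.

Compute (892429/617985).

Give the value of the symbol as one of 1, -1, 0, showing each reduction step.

1

(892429/617985) = (274444/617985)   [reduce mod 617985]
274444 = 2^2·68611; (2/617985) = +1 since 617985 mod 8 = 1, so (274444/617985) = (+1)^2·(68611/617985); sign now +1
reciprocity: (68611/617985) = +1·(617985/68611) since 68611 mod 4 = 3, 617985 mod 4 = 1; sign now +1
(617985/68611) = (486/68611)   [reduce mod 68611]
486 = 2^1·243; (2/68611) = -1 since 68611 mod 8 = 3, so (486/68611) = (-1)^1·(243/68611); sign now -1
reciprocity: (243/68611) = -1·(68611/243) since 243 mod 4 = 3, 68611 mod 4 = 3; sign now +1
(68611/243) = (85/243)   [reduce mod 243]
reciprocity: (85/243) = +1·(243/85) since 85 mod 4 = 1, 243 mod 4 = 3; sign now +1
(243/85) = (73/85)   [reduce mod 85]
reciprocity: (73/85) = +1·(85/73) since 73 mod 4 = 1, 85 mod 4 = 1; sign now +1
(85/73) = (12/73)   [reduce mod 73]
12 = 2^2·3; (2/73) = +1 since 73 mod 8 = 1, so (12/73) = (+1)^2·(3/73); sign now +1
reciprocity: (3/73) = +1·(73/3) since 3 mod 4 = 3, 73 mod 4 = 1; sign now +1
(73/3) = (1/3)   [reduce mod 3]
(1/3) = 1; final value = sign = +1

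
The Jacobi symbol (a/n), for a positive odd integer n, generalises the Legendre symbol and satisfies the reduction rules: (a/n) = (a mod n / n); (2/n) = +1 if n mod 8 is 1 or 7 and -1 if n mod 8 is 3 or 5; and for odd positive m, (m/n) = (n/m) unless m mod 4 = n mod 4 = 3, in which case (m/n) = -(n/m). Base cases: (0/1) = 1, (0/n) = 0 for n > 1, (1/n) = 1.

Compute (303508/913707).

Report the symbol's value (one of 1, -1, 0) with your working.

-1

303508 = 2^2·75877; (2/913707) = -1 since 913707 mod 8 = 3, so (303508/913707) = (-1)^2·(75877/913707); sign now +1
reciprocity: (75877/913707) = +1·(913707/75877) since 75877 mod 4 = 1, 913707 mod 4 = 3; sign now +1
(913707/75877) = (3183/75877)   [reduce mod 75877]
reciprocity: (3183/75877) = +1·(75877/3183) since 3183 mod 4 = 3, 75877 mod 4 = 1; sign now +1
(75877/3183) = (2668/3183)   [reduce mod 3183]
2668 = 2^2·667; (2/3183) = +1 since 3183 mod 8 = 7, so (2668/3183) = (+1)^2·(667/3183); sign now +1
reciprocity: (667/3183) = -1·(3183/667) since 667 mod 4 = 3, 3183 mod 4 = 3; sign now -1
(3183/667) = (515/667)   [reduce mod 667]
reciprocity: (515/667) = -1·(667/515) since 515 mod 4 = 3, 667 mod 4 = 3; sign now +1
(667/515) = (152/515)   [reduce mod 515]
152 = 2^3·19; (2/515) = -1 since 515 mod 8 = 3, so (152/515) = (-1)^3·(19/515); sign now -1
reciprocity: (19/515) = -1·(515/19) since 19 mod 4 = 3, 515 mod 4 = 3; sign now +1
(515/19) = (2/19)   [reduce mod 19]
2 = 2^1·1; (2/19) = -1 since 19 mod 8 = 3, so (2/19) = (-1)^1·(1/19); sign now -1
(1/19) = 1; final value = sign = -1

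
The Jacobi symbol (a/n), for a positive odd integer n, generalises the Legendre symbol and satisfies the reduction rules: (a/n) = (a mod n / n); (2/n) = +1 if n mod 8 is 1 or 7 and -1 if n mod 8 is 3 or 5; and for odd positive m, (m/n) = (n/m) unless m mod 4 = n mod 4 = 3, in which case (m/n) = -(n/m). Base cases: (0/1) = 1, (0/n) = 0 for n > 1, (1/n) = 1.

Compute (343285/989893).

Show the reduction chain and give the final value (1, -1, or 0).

-1

flip (343285/989893) -> (989893/343285): both odd, 343285 mod 4 = 1, 989893 mod 4 = 1, so the flip contributes +1; sign now +1
(989893/343285): 989893 mod 343285 = 303323, so (989893/343285) = (303323/343285)
flip (303323/343285) -> (343285/303323): both odd, 303323 mod 4 = 3, 343285 mod 4 = 1, so the flip contributes +1; sign now +1
(343285/303323): 343285 mod 303323 = 39962, so (343285/303323) = (39962/303323)
factor out 2^1: 39962 = 2^1·19981; with 303323 mod 8 = 3, (2/303323) = -1; sign now -1; continue with (19981/303323)
flip (19981/303323) -> (303323/19981): both odd, 19981 mod 4 = 1, 303323 mod 4 = 3, so the flip contributes +1; sign now -1
(303323/19981): 303323 mod 19981 = 3608, so (303323/19981) = (3608/19981)
factor out 2^3: 3608 = 2^3·451; with 19981 mod 8 = 5, (2/19981) = -1; sign now +1; continue with (451/19981)
flip (451/19981) -> (19981/451): both odd, 451 mod 4 = 3, 19981 mod 4 = 1, so the flip contributes +1; sign now +1
(19981/451): 19981 mod 451 = 137, so (19981/451) = (137/451)
flip (137/451) -> (451/137): both odd, 137 mod 4 = 1, 451 mod 4 = 3, so the flip contributes +1; sign now +1
(451/137): 451 mod 137 = 40, so (451/137) = (40/137)
factor out 2^3: 40 = 2^3·5; with 137 mod 8 = 1, (2/137) = +1; sign now +1; continue with (5/137)
flip (5/137) -> (137/5): both odd, 5 mod 4 = 1, 137 mod 4 = 1, so the flip contributes +1; sign now +1
(137/5): 137 mod 5 = 2, so (137/5) = (2/5)
factor out 2^1: 2 = 2^1·1; with 5 mod 8 = 5, (2/5) = -1; sign now -1; continue with (1/5)
reached (1/5) = 1, so the symbol is -1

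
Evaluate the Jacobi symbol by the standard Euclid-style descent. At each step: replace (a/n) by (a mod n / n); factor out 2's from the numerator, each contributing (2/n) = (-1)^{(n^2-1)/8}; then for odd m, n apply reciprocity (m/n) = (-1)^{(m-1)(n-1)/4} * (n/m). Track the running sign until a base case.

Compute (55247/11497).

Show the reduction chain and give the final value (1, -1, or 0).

1

(55247/11497): 55247 mod 11497 = 9259, so (55247/11497) = (9259/11497)
flip (9259/11497) -> (11497/9259): both odd, 9259 mod 4 = 3, 11497 mod 4 = 1, so the flip contributes +1; sign now +1
(11497/9259): 11497 mod 9259 = 2238, so (11497/9259) = (2238/9259)
factor out 2^1: 2238 = 2^1·1119; with 9259 mod 8 = 3, (2/9259) = -1; sign now -1; continue with (1119/9259)
flip (1119/9259) -> (9259/1119): both odd, 1119 mod 4 = 3, 9259 mod 4 = 3, so the flip contributes -1; sign now +1
(9259/1119): 9259 mod 1119 = 307, so (9259/1119) = (307/1119)
flip (307/1119) -> (1119/307): both odd, 307 mod 4 = 3, 1119 mod 4 = 3, so the flip contributes -1; sign now -1
(1119/307): 1119 mod 307 = 198, so (1119/307) = (198/307)
factor out 2^1: 198 = 2^1·99; with 307 mod 8 = 3, (2/307) = -1; sign now +1; continue with (99/307)
flip (99/307) -> (307/99): both odd, 99 mod 4 = 3, 307 mod 4 = 3, so the flip contributes -1; sign now -1
(307/99): 307 mod 99 = 10, so (307/99) = (10/99)
factor out 2^1: 10 = 2^1·5; with 99 mod 8 = 3, (2/99) = -1; sign now +1; continue with (5/99)
flip (5/99) -> (99/5): both odd, 5 mod 4 = 1, 99 mod 4 = 3, so the flip contributes +1; sign now +1
(99/5): 99 mod 5 = 4, so (99/5) = (4/5)
factor out 2^2: 4 = 2^2·1; with 5 mod 8 = 5, (2/5) = -1; sign now +1; continue with (1/5)
reached (1/5) = 1, so the symbol is +1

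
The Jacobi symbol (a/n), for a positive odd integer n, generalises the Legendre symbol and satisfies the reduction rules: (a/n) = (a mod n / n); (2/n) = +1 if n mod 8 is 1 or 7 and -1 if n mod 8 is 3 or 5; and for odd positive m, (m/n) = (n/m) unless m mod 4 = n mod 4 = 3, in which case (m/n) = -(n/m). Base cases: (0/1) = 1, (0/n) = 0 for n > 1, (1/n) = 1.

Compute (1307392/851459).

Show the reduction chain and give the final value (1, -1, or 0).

-1

(1307392/851459) = (455933/851459)   [reduce mod 851459]
reciprocity: (455933/851459) = +1·(851459/455933) since 455933 mod 4 = 1, 851459 mod 4 = 3; sign now +1
(851459/455933) = (395526/455933)   [reduce mod 455933]
395526 = 2^1·197763; (2/455933) = -1 since 455933 mod 8 = 5, so (395526/455933) = (-1)^1·(197763/455933); sign now -1
reciprocity: (197763/455933) = +1·(455933/197763) since 197763 mod 4 = 3, 455933 mod 4 = 1; sign now -1
(455933/197763) = (60407/197763)   [reduce mod 197763]
reciprocity: (60407/197763) = -1·(197763/60407) since 60407 mod 4 = 3, 197763 mod 4 = 3; sign now +1
(197763/60407) = (16542/60407)   [reduce mod 60407]
16542 = 2^1·8271; (2/60407) = +1 since 60407 mod 8 = 7, so (16542/60407) = (+1)^1·(8271/60407); sign now +1
reciprocity: (8271/60407) = -1·(60407/8271) since 8271 mod 4 = 3, 60407 mod 4 = 3; sign now -1
(60407/8271) = (2510/8271)   [reduce mod 8271]
2510 = 2^1·1255; (2/8271) = +1 since 8271 mod 8 = 7, so (2510/8271) = (+1)^1·(1255/8271); sign now -1
reciprocity: (1255/8271) = -1·(8271/1255) since 1255 mod 4 = 3, 8271 mod 4 = 3; sign now +1
(8271/1255) = (741/1255)   [reduce mod 1255]
reciprocity: (741/1255) = +1·(1255/741) since 741 mod 4 = 1, 1255 mod 4 = 3; sign now +1
(1255/741) = (514/741)   [reduce mod 741]
514 = 2^1·257; (2/741) = -1 since 741 mod 8 = 5, so (514/741) = (-1)^1·(257/741); sign now -1
reciprocity: (257/741) = +1·(741/257) since 257 mod 4 = 1, 741 mod 4 = 1; sign now -1
(741/257) = (227/257)   [reduce mod 257]
reciprocity: (227/257) = +1·(257/227) since 227 mod 4 = 3, 257 mod 4 = 1; sign now -1
(257/227) = (30/227)   [reduce mod 227]
30 = 2^1·15; (2/227) = -1 since 227 mod 8 = 3, so (30/227) = (-1)^1·(15/227); sign now +1
reciprocity: (15/227) = -1·(227/15) since 15 mod 4 = 3, 227 mod 4 = 3; sign now -1
(227/15) = (2/15)   [reduce mod 15]
2 = 2^1·1; (2/15) = +1 since 15 mod 8 = 7, so (2/15) = (+1)^1·(1/15); sign now -1
(1/15) = 1; final value = sign = -1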